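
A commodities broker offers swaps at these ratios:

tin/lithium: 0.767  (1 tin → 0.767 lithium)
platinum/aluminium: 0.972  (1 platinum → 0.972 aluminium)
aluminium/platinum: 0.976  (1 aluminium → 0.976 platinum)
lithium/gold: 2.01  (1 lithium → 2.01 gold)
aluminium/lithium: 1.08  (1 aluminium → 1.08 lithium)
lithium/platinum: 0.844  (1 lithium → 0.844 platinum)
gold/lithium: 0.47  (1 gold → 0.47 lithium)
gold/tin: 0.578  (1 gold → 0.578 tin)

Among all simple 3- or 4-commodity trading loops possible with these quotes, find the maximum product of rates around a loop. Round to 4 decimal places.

tin→lithium→gold→tin: 0.767 × 2.01 × 0.578 = 0.89109
lithium→platinum→aluminium→lithium: 0.844 × 0.972 × 1.08 = 0.88600
Maximum is tin→lithium→gold→tin at 0.8911; no arbitrage — every cycle loses value.

0.8911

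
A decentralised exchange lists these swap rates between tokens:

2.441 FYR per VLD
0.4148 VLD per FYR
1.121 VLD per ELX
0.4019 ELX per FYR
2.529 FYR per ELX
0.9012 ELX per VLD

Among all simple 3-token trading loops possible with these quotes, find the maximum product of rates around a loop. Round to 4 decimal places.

VLD→FYR→ELX→VLD: 2.441 × 0.4019 × 1.121 = 1.09974
VLD→ELX→FYR→VLD: 0.9012 × 2.529 × 0.4148 = 0.94539
Maximum is VLD→FYR→ELX→VLD at 1.0997; arbitrage exists.

1.0997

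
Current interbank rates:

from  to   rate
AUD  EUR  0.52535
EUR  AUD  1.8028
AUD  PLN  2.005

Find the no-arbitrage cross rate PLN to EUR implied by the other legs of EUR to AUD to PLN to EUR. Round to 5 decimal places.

Known legs of the cycle: 1.8028 × 2.005 = 3.614614
For no arbitrage the full-cycle product must be 1, so the missing rate is 1 / 3.614614 ≈ 0.2766547.

0.27665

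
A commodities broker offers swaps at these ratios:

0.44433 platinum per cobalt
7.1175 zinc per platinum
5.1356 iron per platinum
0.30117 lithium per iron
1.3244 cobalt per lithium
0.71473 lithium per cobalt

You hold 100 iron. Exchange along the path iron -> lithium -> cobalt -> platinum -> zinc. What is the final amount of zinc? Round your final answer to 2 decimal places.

100 iron × 0.30117 = 30.117 lithium
30.117 lithium × 1.3244 = 39.8869548 cobalt
39.8869548 cobalt × 0.44433 = 17.722970626284 platinum
17.722970626284 platinum × 7.1175 = 126.14324343257637 zinc

126.14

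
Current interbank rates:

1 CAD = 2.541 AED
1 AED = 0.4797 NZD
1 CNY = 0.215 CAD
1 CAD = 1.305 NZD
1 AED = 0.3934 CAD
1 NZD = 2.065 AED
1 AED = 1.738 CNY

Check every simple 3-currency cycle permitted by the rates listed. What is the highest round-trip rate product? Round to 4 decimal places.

1.0601

AED→CAD→NZD→AED: 0.3934 × 1.305 × 2.065 = 1.06014
CNY→CAD→AED→CNY: 0.215 × 2.541 × 1.738 = 0.94950
Maximum is AED→CAD→NZD→AED at 1.0601; arbitrage exists.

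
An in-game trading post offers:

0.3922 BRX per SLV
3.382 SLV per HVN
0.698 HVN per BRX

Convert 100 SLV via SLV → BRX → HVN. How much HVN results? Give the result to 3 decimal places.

27.376

100 SLV × 0.3922 = 39.22 BRX
39.22 BRX × 0.698 = 27.37556 HVN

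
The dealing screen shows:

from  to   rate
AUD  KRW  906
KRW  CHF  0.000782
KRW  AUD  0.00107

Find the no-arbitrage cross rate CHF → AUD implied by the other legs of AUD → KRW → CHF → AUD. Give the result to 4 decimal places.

Known legs of the cycle: 906 × 0.000782 = 0.708492
For no arbitrage the full-cycle product must be 1, so the missing rate is 1 / 0.708492 ≈ 1.411449.

1.4114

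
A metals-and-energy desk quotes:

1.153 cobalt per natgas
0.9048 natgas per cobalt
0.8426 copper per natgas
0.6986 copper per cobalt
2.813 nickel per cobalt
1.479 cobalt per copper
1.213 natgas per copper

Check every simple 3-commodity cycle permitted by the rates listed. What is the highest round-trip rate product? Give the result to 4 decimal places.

cobalt→natgas→copper→cobalt: 0.9048 × 0.8426 × 1.479 = 1.12757
cobalt→copper→natgas→cobalt: 0.6986 × 1.213 × 1.153 = 0.97705
Maximum is cobalt→natgas→copper→cobalt at 1.1276; arbitrage exists.

1.1276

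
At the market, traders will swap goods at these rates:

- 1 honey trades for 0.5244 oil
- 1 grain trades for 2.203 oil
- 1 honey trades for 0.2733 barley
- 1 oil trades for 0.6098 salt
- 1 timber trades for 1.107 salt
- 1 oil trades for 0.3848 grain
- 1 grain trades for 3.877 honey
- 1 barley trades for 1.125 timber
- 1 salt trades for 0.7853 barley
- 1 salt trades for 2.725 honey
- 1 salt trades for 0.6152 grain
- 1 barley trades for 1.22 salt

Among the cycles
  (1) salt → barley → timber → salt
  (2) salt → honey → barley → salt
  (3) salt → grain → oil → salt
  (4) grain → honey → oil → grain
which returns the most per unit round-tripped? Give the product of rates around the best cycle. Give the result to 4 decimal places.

0.9780

(1) 0.7853 × 1.125 × 1.107 = 0.97799
(2) 2.725 × 0.2733 × 1.22 = 0.90859
(3) 0.6152 × 2.203 × 0.6098 = 0.82645
(4) 3.877 × 0.5244 × 0.3848 = 0.78234
Highest is cycle (1) at 0.9780 (≤1, no arbitrage).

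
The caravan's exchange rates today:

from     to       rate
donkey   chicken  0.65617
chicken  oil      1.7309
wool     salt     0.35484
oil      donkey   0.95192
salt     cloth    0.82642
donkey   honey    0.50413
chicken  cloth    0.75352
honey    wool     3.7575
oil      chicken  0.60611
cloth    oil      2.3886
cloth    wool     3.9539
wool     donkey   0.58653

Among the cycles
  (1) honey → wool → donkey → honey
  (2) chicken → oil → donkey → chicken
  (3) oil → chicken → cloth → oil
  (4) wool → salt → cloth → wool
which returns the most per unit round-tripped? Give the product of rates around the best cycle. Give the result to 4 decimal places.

1.1595

(1) 3.7575 × 0.58653 × 0.50413 = 1.11105
(2) 1.7309 × 0.95192 × 0.65617 = 1.08116
(3) 0.60611 × 0.75352 × 2.3886 = 1.09091
(4) 0.35484 × 0.82642 × 3.9539 = 1.15947
Highest is cycle (4) at 1.1595 (>1, arbitrage).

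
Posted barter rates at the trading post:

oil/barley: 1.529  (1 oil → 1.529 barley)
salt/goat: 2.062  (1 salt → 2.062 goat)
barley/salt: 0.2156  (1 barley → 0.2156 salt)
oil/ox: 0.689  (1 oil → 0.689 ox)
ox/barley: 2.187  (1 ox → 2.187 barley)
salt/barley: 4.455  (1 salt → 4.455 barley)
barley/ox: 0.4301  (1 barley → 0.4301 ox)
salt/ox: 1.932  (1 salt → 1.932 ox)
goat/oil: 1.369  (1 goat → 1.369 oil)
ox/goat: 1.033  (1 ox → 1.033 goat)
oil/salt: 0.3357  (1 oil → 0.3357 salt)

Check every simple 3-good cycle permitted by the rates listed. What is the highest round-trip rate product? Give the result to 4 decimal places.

ox→goat→oil→ox: 1.033 × 1.369 × 0.689 = 0.97437
salt→goat→oil→salt: 2.062 × 1.369 × 0.3357 = 0.94764
barley→salt→ox→barley: 0.2156 × 1.932 × 2.187 = 0.91097
Maximum is ox→goat→oil→ox at 0.9744; no arbitrage — every cycle loses value.

0.9744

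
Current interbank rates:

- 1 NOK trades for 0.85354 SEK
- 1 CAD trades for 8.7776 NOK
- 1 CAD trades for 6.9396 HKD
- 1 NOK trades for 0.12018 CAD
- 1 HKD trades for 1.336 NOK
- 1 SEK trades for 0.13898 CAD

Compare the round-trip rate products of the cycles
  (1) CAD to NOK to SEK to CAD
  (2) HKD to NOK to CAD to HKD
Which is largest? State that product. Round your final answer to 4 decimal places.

1.1142

(1) 8.7776 × 0.85354 × 0.13898 = 1.04124
(2) 1.336 × 0.12018 × 6.9396 = 1.11423
Highest is cycle (2) at 1.1142 (>1, arbitrage).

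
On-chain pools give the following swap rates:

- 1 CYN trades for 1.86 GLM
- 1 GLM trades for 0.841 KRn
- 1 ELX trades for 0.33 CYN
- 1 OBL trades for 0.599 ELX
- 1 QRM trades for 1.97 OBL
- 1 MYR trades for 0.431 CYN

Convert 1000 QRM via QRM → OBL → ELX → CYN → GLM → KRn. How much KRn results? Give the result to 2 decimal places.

1000 QRM × 1.97 = 1970 OBL
1970 OBL × 0.599 = 1180.03 ELX
1180.03 ELX × 0.33 = 389.4099 CYN
389.4099 CYN × 1.86 = 724.302414 GLM
724.302414 GLM × 0.841 = 609.138330174 KRn

609.14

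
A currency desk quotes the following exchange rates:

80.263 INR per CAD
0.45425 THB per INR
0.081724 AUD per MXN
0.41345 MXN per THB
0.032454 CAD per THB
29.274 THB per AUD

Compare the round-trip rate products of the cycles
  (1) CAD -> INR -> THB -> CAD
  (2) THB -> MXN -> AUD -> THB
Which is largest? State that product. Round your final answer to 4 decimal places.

1.1833

(1) 80.263 × 0.45425 × 0.032454 = 1.18326
(2) 0.41345 × 0.081724 × 29.274 = 0.98913
Highest is cycle (1) at 1.1833 (>1, arbitrage).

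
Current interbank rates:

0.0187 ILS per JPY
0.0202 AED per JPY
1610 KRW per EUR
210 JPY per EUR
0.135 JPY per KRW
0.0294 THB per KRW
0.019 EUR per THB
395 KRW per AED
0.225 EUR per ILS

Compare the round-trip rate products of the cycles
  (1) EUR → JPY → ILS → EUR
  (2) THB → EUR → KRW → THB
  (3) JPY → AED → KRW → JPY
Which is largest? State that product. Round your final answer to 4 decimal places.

(1) 210 × 0.0187 × 0.225 = 0.88358
(2) 0.019 × 1610 × 0.0294 = 0.89935
(3) 0.0202 × 395 × 0.135 = 1.07717
Highest is cycle (3) at 1.0772 (>1, arbitrage).

1.0772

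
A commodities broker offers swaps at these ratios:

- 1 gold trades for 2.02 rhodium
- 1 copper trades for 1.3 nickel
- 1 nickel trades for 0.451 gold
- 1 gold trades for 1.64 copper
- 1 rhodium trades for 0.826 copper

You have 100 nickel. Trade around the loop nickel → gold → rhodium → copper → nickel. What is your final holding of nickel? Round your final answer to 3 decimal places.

100 nickel × 0.451 = 45.1 gold
45.1 gold × 2.02 = 91.102 rhodium
91.102 rhodium × 0.826 = 75.250252 copper
75.250252 copper × 1.3 = 97.8253276 nickel

97.825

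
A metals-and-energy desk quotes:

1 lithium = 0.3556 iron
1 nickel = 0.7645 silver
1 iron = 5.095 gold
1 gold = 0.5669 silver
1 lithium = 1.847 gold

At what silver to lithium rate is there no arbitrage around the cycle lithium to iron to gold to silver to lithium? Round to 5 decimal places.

0.97362

Known legs of the cycle: 0.3556 × 5.095 × 0.5669 = 1.0270992158
For no arbitrage the full-cycle product must be 1, so the missing rate is 1 / 1.0270992158 ≈ 0.9736158.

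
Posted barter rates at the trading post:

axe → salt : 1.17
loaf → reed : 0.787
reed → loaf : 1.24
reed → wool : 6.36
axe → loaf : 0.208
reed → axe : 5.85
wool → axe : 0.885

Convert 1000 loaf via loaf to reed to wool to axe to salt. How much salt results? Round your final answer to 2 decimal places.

1000 loaf × 0.787 = 787 reed
787 reed × 6.36 = 5005.32 wool
5005.32 wool × 0.885 = 4429.7082 axe
4429.7082 axe × 1.17 = 5182.758594 salt

5182.76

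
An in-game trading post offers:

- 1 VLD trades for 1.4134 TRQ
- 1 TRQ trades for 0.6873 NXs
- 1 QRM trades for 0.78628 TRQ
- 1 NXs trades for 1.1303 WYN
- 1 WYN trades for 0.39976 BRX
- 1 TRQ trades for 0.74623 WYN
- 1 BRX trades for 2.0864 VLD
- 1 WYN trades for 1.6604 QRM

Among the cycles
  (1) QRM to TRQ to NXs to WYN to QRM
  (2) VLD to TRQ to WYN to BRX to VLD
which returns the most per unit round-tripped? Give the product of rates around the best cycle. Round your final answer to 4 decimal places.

1.0142

(1) 0.78628 × 0.6873 × 1.1303 × 1.6604 = 1.01421
(2) 1.4134 × 0.74623 × 0.39976 × 2.0864 = 0.87970
Highest is cycle (1) at 1.0142 (>1, arbitrage).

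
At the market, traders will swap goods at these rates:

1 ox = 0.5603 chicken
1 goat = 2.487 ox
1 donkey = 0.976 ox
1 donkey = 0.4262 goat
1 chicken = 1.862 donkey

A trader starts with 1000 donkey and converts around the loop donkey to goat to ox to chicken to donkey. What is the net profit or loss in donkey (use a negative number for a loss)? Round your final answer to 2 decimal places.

1000 donkey × 0.4262 = 426.2 goat
426.2 goat × 2.487 = 1059.9594 ox
1059.9594 ox × 0.5603 = 593.89525182 chicken
593.89525182 chicken × 1.862 = 1105.83295888884 donkey
Net change: 1105.83295888884 − 1000 = 105.83295888884 donkey

105.83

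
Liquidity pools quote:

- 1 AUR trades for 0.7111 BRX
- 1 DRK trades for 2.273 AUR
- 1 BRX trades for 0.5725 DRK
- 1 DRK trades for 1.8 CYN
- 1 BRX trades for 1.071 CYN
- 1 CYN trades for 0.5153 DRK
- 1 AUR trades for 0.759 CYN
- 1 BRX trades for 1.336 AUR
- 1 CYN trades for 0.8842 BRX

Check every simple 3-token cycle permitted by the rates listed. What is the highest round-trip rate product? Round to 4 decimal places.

DRK→AUR→BRX→DRK: 2.273 × 0.7111 × 0.5725 = 0.92535
DRK→CYN→BRX→DRK: 1.8 × 0.8842 × 0.5725 = 0.91117
AUR→CYN→BRX→AUR: 0.759 × 0.8842 × 1.336 = 0.89660
DRK→AUR→CYN→DRK: 2.273 × 0.759 × 0.5153 = 0.88900
Maximum is DRK→AUR→BRX→DRK at 0.9253; no arbitrage — every cycle loses value.

0.9253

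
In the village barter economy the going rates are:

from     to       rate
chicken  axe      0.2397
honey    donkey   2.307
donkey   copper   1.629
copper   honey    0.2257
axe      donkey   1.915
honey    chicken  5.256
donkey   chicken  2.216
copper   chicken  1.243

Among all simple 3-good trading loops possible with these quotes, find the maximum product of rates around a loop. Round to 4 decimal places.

axe→donkey→chicken→axe: 1.915 × 2.216 × 0.2397 = 1.01720
honey→donkey→copper→honey: 2.307 × 1.629 × 0.2257 = 0.84820
Maximum is axe→donkey→chicken→axe at 1.0172; arbitrage exists.

1.0172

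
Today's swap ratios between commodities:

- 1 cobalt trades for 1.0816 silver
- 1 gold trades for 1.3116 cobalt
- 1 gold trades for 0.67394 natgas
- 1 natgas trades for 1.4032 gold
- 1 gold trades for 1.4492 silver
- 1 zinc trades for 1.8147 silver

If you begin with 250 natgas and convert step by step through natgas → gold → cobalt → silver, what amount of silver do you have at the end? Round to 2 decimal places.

250 natgas × 1.4032 = 350.8 gold
350.8 gold × 1.3116 = 460.10928 cobalt
460.10928 cobalt × 1.0816 = 497.654197248 silver

497.65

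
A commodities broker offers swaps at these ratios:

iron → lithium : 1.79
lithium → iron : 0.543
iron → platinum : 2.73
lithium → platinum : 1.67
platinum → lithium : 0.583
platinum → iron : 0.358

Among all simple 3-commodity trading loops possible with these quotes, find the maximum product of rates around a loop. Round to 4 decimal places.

lithium→platinum→iron→lithium: 1.67 × 0.358 × 1.79 = 1.07017
lithium→iron→platinum→lithium: 0.543 × 2.73 × 0.583 = 0.86423
Maximum is lithium→platinum→iron→lithium at 1.0702; arbitrage exists.

1.0702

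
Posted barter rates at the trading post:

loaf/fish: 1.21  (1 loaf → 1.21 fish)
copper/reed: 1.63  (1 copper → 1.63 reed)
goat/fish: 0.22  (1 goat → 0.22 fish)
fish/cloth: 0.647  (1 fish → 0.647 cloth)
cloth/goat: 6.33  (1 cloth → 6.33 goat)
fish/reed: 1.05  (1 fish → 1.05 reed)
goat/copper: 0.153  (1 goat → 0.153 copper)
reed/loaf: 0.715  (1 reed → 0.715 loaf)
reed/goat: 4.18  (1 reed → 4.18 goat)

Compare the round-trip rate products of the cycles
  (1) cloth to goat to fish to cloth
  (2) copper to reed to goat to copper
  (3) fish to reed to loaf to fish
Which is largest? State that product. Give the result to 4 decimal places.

1.0425

(1) 6.33 × 0.22 × 0.647 = 0.90101
(2) 1.63 × 4.18 × 0.153 = 1.04245
(3) 1.05 × 0.715 × 1.21 = 0.90841
Highest is cycle (2) at 1.0425 (>1, arbitrage).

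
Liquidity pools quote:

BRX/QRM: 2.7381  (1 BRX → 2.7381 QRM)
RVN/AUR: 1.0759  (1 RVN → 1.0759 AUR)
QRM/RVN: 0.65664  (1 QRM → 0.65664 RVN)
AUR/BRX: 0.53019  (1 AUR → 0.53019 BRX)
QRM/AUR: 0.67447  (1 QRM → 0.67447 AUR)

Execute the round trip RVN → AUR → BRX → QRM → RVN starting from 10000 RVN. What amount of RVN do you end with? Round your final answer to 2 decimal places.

10256.05

10000 RVN × 1.0759 = 10759 AUR
10759 AUR × 0.53019 = 5704.31421 BRX
5704.31421 BRX × 2.7381 = 15618.982738401 QRM
15618.982738401 QRM × 0.65664 = 10256.04882534363264 RVN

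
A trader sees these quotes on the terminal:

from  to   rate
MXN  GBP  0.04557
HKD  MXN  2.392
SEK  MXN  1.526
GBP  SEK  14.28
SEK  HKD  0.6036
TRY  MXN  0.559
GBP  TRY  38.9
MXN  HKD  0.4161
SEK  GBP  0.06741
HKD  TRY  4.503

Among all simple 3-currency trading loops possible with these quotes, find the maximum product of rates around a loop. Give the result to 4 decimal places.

TRY→MXN→HKD→TRY: 0.559 × 0.4161 × 4.503 = 1.04740
GBP→SEK→MXN→GBP: 14.28 × 1.526 × 0.04557 = 0.99303
GBP→TRY→MXN→GBP: 38.9 × 0.559 × 0.04557 = 0.99092
Maximum is TRY→MXN→HKD→TRY at 1.0474; arbitrage exists.

1.0474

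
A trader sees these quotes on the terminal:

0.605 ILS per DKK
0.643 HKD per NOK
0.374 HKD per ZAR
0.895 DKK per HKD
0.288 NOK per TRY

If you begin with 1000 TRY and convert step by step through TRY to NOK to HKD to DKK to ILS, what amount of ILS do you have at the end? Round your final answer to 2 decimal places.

100.27

1000 TRY × 0.288 = 288 NOK
288 NOK × 0.643 = 185.184 HKD
185.184 HKD × 0.895 = 165.73968 DKK
165.73968 DKK × 0.605 = 100.2725064 ILS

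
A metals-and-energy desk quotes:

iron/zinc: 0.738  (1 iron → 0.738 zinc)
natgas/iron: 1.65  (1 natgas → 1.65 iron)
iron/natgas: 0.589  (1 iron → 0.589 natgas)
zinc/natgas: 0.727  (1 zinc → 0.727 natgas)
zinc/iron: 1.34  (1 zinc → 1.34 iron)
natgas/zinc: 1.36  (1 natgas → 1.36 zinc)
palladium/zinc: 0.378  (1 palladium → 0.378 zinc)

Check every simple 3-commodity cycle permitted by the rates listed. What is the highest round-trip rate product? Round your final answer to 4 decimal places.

1.0734

zinc→iron→natgas→zinc: 1.34 × 0.589 × 1.36 = 1.07339
zinc→natgas→iron→zinc: 0.727 × 1.65 × 0.738 = 0.88527
Maximum is zinc→iron→natgas→zinc at 1.0734; arbitrage exists.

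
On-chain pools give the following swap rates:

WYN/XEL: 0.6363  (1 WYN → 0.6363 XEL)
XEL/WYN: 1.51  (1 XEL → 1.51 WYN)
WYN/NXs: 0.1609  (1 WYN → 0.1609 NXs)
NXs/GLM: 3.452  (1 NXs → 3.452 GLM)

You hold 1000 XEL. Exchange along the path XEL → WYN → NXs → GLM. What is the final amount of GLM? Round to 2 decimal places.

838.69

1000 XEL × 1.51 = 1510 WYN
1510 WYN × 0.1609 = 242.959 NXs
242.959 NXs × 3.452 = 838.694468 GLM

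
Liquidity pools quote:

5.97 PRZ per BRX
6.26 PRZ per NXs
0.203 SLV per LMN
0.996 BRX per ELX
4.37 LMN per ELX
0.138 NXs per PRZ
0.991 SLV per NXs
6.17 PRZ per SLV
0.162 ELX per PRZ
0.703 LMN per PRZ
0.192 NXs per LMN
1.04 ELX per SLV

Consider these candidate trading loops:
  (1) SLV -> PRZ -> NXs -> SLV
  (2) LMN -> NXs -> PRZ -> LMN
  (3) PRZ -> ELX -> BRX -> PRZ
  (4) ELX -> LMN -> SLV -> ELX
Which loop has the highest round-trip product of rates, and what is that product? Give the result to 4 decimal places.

(1) 6.17 × 0.138 × 0.991 = 0.84380
(2) 0.192 × 6.26 × 0.703 = 0.84495
(3) 0.162 × 0.996 × 5.97 = 0.96327
(4) 4.37 × 0.203 × 1.04 = 0.92259
Highest is cycle (3) at 0.9633 (≤1, no arbitrage).

0.9633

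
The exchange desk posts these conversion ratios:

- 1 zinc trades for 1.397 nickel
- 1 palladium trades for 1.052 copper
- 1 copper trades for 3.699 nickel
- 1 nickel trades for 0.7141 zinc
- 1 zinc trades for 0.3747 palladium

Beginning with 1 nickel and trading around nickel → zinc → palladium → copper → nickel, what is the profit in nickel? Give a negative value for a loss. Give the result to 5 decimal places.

0.04122

1 nickel × 0.7141 = 0.7141 zinc
0.7141 zinc × 0.3747 = 0.26757327 palladium
0.26757327 palladium × 1.052 = 0.28148708004 copper
0.28148708004 copper × 3.699 = 1.04122070906796 nickel
Net change: 1.04122070906796 − 1 = 0.04122070906796 nickel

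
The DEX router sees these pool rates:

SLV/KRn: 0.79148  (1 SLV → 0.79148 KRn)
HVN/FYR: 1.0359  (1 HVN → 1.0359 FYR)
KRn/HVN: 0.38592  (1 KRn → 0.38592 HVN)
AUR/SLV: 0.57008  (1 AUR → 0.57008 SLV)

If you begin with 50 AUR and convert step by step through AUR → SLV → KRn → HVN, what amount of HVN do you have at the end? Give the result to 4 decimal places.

50 AUR × 0.57008 = 28.504 SLV
28.504 SLV × 0.79148 = 22.56034592 KRn
22.56034592 KRn × 0.38592 = 8.7064886974464 HVN

8.7065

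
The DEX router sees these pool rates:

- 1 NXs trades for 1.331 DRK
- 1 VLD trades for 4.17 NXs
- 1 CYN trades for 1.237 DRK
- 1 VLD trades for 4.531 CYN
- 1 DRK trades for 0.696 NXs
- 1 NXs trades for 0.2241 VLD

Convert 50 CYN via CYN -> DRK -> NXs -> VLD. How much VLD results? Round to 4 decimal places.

9.6470

50 CYN × 1.237 = 61.85 DRK
61.85 DRK × 0.696 = 43.0476 NXs
43.0476 NXs × 0.2241 = 9.64696716 VLD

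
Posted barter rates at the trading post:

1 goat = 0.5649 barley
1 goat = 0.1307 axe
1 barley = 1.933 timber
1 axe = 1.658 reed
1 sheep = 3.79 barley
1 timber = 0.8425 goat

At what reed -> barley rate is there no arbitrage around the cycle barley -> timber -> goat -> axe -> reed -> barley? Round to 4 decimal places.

2.8336

Known legs of the cycle: 1.933 × 0.8425 × 0.1307 × 1.658 = 0.3529083038815
For no arbitrage the full-cycle product must be 1, so the missing rate is 1 / 0.3529083038815 ≈ 2.833597.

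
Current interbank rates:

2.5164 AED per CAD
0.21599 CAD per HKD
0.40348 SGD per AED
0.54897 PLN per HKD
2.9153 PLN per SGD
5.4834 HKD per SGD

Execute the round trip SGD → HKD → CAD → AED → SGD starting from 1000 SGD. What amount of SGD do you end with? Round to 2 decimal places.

1000 SGD × 5.4834 = 5483.4 HKD
5483.4 HKD × 0.21599 = 1184.359566 CAD
1184.359566 CAD × 2.5164 = 2980.3224118824 AED
2980.3224118824 AED × 0.40348 = 1202.500486746310752 SGD

1202.50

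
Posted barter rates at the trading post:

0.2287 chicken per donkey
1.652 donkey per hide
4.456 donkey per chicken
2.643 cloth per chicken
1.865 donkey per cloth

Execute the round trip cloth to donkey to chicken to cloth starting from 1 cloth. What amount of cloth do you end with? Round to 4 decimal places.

1 cloth × 1.865 = 1.865 donkey
1.865 donkey × 0.2287 = 0.4265255 chicken
0.4265255 chicken × 2.643 = 1.1273068965 cloth

1.1273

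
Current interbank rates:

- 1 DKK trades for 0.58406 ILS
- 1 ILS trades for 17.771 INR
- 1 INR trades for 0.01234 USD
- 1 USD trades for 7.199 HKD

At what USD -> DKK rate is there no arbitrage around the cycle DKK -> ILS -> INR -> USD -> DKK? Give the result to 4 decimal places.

7.8076

Known legs of the cycle: 0.58406 × 17.771 × 0.01234 = 0.1280809354084
For no arbitrage the full-cycle product must be 1, so the missing rate is 1 / 0.1280809354084 ≈ 7.807563.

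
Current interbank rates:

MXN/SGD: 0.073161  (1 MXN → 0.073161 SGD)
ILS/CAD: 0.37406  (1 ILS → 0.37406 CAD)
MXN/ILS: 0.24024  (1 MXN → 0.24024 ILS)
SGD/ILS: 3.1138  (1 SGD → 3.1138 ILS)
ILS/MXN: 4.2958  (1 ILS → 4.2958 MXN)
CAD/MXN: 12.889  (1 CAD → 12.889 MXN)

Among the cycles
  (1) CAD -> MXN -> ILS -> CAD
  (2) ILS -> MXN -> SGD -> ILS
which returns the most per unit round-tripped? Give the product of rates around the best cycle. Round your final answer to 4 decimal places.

(1) 12.889 × 0.24024 × 0.37406 = 1.15826
(2) 4.2958 × 0.073161 × 3.1138 = 0.97862
Highest is cycle (1) at 1.1583 (>1, arbitrage).

1.1583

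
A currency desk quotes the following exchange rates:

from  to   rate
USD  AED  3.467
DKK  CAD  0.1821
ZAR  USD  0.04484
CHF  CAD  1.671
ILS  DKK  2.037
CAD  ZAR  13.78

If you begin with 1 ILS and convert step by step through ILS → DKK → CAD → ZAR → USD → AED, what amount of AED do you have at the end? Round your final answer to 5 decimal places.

1 ILS × 2.037 = 2.037 DKK
2.037 DKK × 0.1821 = 0.3709377 CAD
0.3709377 CAD × 13.78 = 5.111521506 ZAR
5.111521506 ZAR × 0.04484 = 0.22920062432904 USD
0.22920062432904 USD × 3.467 = 0.79463856454878168 AED

0.79464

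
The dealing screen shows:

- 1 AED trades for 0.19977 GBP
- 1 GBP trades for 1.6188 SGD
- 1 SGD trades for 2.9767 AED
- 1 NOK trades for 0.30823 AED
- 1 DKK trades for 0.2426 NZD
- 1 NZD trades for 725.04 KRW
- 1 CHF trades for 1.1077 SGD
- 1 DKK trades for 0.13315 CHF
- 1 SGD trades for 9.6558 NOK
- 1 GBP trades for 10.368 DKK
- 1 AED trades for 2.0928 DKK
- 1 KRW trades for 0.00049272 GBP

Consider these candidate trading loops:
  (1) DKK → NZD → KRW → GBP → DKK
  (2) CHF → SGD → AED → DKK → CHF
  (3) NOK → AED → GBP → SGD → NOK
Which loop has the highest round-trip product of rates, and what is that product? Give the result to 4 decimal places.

0.9625

(1) 0.2426 × 725.04 × 0.00049272 × 10.368 = 0.89856
(2) 1.1077 × 2.9767 × 2.0928 × 0.13315 = 0.91881
(3) 0.30823 × 0.19977 × 1.6188 × 9.6558 = 0.96247
Highest is cycle (3) at 0.9625 (≤1, no arbitrage).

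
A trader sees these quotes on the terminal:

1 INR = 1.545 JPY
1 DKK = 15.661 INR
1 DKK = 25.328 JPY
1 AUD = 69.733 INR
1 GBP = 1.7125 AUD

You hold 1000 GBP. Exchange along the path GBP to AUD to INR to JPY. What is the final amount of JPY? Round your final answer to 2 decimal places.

184500.44

1000 GBP × 1.7125 = 1712.5 AUD
1712.5 AUD × 69.733 = 119417.7625 INR
119417.7625 INR × 1.545 = 184500.4430625 JPY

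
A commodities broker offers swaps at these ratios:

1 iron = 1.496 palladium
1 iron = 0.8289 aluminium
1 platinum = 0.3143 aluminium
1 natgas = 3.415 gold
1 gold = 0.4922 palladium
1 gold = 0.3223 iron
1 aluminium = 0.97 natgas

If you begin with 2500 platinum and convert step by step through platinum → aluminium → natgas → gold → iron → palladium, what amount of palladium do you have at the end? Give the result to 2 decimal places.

1254.99

2500 platinum × 0.3143 = 785.75 aluminium
785.75 aluminium × 0.97 = 762.1775 natgas
762.1775 natgas × 3.415 = 2602.8361625 gold
2602.8361625 gold × 0.3223 = 838.89409517375 iron
838.89409517375 iron × 1.496 = 1254.98556637993 palladium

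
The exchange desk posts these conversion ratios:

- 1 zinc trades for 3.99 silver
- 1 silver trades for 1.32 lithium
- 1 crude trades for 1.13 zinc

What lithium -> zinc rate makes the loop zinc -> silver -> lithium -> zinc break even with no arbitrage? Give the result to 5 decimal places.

Known legs of the cycle: 3.99 × 1.32 = 5.2668
For no arbitrage the full-cycle product must be 1, so the missing rate is 1 / 5.2668 ≈ 0.1898686.

0.18987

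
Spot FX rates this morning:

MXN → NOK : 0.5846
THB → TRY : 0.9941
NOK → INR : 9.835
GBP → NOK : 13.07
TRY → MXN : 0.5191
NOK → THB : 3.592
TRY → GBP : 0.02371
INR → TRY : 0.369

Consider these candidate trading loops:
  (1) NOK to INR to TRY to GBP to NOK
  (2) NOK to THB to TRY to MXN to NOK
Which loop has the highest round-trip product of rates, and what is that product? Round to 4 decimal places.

1.1246

(1) 9.835 × 0.369 × 0.02371 × 13.07 = 1.12463
(2) 3.592 × 0.9941 × 0.5191 × 0.5846 = 1.08362
Highest is cycle (1) at 1.1246 (>1, arbitrage).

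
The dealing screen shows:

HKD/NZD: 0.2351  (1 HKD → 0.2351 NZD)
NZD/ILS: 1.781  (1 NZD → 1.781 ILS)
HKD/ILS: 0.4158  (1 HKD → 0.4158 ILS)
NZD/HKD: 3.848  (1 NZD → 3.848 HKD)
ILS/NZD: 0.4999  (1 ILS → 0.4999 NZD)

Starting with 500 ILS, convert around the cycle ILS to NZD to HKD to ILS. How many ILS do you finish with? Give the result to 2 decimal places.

399.92

500 ILS × 0.4999 = 249.95 NZD
249.95 NZD × 3.848 = 961.8076 HKD
961.8076 HKD × 0.4158 = 399.91960008 ILS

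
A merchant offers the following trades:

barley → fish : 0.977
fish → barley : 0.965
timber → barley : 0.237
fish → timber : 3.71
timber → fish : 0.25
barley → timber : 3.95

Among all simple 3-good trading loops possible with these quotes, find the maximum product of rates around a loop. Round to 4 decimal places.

0.9529

barley→timber→fish→barley: 3.95 × 0.25 × 0.965 = 0.95294
barley→fish→timber→barley: 0.977 × 3.71 × 0.237 = 0.85905
Maximum is barley→timber→fish→barley at 0.9529; no arbitrage — every cycle loses value.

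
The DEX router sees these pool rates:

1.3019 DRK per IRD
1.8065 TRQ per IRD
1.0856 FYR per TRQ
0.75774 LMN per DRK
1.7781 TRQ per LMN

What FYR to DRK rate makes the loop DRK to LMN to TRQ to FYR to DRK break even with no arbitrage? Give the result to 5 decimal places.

Known legs of the cycle: 0.75774 × 1.7781 × 1.0856 = 1.4626695834864
For no arbitrage the full-cycle product must be 1, so the missing rate is 1 / 1.4626695834864 ≈ 0.6836814.

0.68368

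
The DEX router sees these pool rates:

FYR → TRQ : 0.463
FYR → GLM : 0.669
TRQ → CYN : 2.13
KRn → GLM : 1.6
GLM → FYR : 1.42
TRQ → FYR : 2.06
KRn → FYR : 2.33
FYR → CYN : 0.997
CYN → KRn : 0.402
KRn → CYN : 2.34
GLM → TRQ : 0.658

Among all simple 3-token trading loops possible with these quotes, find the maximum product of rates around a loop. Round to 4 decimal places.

0.9339

KRn→FYR→CYN→KRn: 2.33 × 0.997 × 0.402 = 0.93385
GLM→TRQ→FYR→GLM: 0.658 × 2.06 × 0.669 = 0.90682
Maximum is KRn→FYR→CYN→KRn at 0.9339; no arbitrage — every cycle loses value.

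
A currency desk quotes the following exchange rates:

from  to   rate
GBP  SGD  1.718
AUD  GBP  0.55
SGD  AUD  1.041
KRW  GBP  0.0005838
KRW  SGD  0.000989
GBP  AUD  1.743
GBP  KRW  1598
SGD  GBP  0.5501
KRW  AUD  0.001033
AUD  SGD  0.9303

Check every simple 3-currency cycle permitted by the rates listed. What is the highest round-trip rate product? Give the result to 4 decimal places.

0.9836

SGD→AUD→GBP→SGD: 1.041 × 0.55 × 1.718 = 0.98364
KRW→AUD→GBP→KRW: 0.001033 × 0.55 × 1598 = 0.90790
SGD→GBP→AUD→SGD: 0.5501 × 1.743 × 0.9303 = 0.89199
SGD→GBP→KRW→SGD: 0.5501 × 1598 × 0.000989 = 0.86939
Maximum is SGD→AUD→GBP→SGD at 0.9836; no arbitrage — every cycle loses value.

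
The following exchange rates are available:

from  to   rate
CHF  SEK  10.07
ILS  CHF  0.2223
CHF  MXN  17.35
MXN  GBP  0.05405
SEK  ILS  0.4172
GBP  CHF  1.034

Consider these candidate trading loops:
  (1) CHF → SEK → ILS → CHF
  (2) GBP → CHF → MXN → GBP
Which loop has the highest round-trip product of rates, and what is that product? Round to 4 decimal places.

(1) 10.07 × 0.4172 × 0.2223 = 0.93393
(2) 1.034 × 17.35 × 0.05405 = 0.96965
Highest is cycle (2) at 0.9697 (≤1, no arbitrage).

0.9697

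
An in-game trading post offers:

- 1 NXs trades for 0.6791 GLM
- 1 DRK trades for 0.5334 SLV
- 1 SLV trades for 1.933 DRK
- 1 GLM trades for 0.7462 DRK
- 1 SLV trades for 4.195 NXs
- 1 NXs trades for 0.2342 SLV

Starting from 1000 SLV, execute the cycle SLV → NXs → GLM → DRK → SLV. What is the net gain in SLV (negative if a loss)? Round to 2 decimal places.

133.90

1000 SLV × 4.195 = 4195 NXs
4195 NXs × 0.6791 = 2848.8245 GLM
2848.8245 GLM × 0.7462 = 2125.7928419 DRK
2125.7928419 DRK × 0.5334 = 1133.89790186946 SLV
Net change: 1133.89790186946 − 1000 = 133.89790186946 SLV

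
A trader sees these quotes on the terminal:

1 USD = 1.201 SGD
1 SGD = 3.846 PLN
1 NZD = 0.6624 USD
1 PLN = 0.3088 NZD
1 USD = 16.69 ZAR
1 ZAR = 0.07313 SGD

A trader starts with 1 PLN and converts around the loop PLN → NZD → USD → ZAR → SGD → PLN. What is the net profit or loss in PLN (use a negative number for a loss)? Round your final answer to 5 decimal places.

1 PLN × 0.3088 = 0.3088 NZD
0.3088 NZD × 0.6624 = 0.20454912 USD
0.20454912 USD × 16.69 = 3.4139248128 ZAR
3.4139248128 ZAR × 0.07313 = 0.249660321560064 SGD
0.249660321560064 SGD × 3.846 = 0.960193596720006144 PLN
Net change: 0.960193596720006144 − 1 = -0.039806403279993856 PLN

-0.03981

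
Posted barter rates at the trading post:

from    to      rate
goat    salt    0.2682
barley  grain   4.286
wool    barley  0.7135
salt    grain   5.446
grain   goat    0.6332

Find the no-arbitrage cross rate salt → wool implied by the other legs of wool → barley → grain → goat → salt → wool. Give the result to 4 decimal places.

1.9255

Known legs of the cycle: 0.7135 × 4.286 × 0.6332 × 0.2682 = 0.51933288519864
For no arbitrage the full-cycle product must be 1, so the missing rate is 1 / 0.51933288519864 ≈ 1.925547.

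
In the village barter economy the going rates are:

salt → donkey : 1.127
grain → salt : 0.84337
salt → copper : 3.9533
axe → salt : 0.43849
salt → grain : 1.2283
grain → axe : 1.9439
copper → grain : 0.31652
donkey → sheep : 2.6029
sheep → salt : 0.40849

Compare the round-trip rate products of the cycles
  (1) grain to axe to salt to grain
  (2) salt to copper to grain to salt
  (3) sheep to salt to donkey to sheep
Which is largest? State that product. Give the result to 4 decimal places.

(1) 1.9439 × 0.43849 × 1.2283 = 1.04698
(2) 3.9533 × 0.31652 × 0.84337 = 1.05531
(3) 0.40849 × 1.127 × 2.6029 = 1.19829
Highest is cycle (3) at 1.1983 (>1, arbitrage).

1.1983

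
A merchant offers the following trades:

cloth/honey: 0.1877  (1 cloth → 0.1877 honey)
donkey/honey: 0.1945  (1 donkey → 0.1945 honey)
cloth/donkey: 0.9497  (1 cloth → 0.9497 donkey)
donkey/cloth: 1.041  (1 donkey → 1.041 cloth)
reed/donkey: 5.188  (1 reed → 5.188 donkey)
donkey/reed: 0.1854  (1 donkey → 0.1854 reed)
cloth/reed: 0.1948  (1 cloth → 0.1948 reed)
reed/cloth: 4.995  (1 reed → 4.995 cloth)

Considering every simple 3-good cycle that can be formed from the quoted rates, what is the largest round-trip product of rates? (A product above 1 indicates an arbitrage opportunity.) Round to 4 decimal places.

1.0521

reed→donkey→cloth→reed: 5.188 × 1.041 × 0.1948 = 1.05206
reed→cloth→donkey→reed: 4.995 × 0.9497 × 0.1854 = 0.87949
Maximum is reed→donkey→cloth→reed at 1.0521; arbitrage exists.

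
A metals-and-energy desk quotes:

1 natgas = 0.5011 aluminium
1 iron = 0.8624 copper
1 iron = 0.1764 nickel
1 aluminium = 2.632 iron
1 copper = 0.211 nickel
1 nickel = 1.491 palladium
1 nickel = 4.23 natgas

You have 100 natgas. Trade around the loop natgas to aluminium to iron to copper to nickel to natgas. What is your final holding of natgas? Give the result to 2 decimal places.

100 natgas × 0.5011 = 50.11 aluminium
50.11 aluminium × 2.632 = 131.88952 iron
131.88952 iron × 0.8624 = 113.741522048 copper
113.741522048 copper × 0.211 = 23.999461152128 nickel
23.999461152128 nickel × 4.23 = 101.51772067350144 natgas

101.52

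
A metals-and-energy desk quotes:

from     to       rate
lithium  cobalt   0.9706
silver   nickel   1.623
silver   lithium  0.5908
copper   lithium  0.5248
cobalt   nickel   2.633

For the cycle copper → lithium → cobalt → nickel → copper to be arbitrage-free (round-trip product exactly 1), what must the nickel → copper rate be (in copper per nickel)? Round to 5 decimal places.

Known legs of the cycle: 0.5248 × 0.9706 × 2.633 = 1.34117352704
For no arbitrage the full-cycle product must be 1, so the missing rate is 1 / 1.34117352704 ≈ 0.7456157.

0.74562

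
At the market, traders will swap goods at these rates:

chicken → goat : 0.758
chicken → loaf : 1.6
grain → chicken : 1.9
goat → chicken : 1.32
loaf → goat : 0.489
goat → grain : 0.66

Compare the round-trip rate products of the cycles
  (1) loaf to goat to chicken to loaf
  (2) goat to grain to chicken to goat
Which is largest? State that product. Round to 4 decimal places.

(1) 0.489 × 1.32 × 1.6 = 1.03277
(2) 0.66 × 1.9 × 0.758 = 0.95053
Highest is cycle (1) at 1.0328 (>1, arbitrage).

1.0328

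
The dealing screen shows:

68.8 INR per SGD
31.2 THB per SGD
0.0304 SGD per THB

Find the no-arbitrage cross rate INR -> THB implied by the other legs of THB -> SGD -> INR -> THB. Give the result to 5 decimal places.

Known legs of the cycle: 0.0304 × 68.8 = 2.09152
For no arbitrage the full-cycle product must be 1, so the missing rate is 1 / 2.09152 ≈ 0.4781212.

0.47812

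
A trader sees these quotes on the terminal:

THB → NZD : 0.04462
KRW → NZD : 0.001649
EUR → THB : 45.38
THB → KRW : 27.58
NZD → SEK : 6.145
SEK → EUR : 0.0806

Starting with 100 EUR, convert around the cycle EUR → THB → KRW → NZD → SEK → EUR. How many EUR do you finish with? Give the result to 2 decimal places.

102.22

100 EUR × 45.38 = 4538 THB
4538 THB × 27.58 = 125158.04 KRW
125158.04 KRW × 0.001649 = 206.38560796 NZD
206.38560796 NZD × 6.145 = 1268.2395609142 SEK
1268.2395609142 SEK × 0.0806 = 102.22010860968452 EUR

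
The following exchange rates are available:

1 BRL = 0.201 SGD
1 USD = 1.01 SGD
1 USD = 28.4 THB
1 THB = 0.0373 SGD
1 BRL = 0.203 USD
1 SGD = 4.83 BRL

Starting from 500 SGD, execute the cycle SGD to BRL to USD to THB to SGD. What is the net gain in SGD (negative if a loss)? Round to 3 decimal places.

500 SGD × 4.83 = 2415 BRL
2415 BRL × 0.203 = 490.245 USD
490.245 USD × 28.4 = 13922.958 THB
13922.958 THB × 0.0373 = 519.3263334 SGD
Net change: 519.3263334 − 500 = 19.3263334 SGD

19.326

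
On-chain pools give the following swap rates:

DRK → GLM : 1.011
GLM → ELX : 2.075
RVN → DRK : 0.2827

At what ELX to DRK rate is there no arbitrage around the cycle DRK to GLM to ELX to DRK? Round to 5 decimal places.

Known legs of the cycle: 1.011 × 2.075 = 2.097825
For no arbitrage the full-cycle product must be 1, so the missing rate is 1 / 2.097825 ≈ 0.4766842.

0.47668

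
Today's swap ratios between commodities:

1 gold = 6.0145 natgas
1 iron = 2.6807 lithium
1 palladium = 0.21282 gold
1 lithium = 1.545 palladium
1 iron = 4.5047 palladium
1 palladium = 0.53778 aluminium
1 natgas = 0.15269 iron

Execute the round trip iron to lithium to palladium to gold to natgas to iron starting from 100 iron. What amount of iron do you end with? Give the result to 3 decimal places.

80.947

100 iron × 2.6807 = 268.07 lithium
268.07 lithium × 1.545 = 414.16815 palladium
414.16815 palladium × 0.21282 = 88.143265683 gold
88.143265683 gold × 6.0145 = 530.1376714504035 natgas
530.1376714504035 natgas × 0.15269 = 80.946721053762110415 iron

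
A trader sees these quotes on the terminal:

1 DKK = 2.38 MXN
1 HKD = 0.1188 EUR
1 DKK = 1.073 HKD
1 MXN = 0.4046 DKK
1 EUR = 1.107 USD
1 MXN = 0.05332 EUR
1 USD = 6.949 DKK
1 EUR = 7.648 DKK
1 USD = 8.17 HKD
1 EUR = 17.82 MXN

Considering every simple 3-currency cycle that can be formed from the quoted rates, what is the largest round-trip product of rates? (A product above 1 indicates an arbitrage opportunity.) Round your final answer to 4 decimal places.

1.0744

EUR→USD→HKD→EUR: 1.107 × 8.17 × 0.1188 = 1.07445
EUR→DKK→HKD→EUR: 7.648 × 1.073 × 0.1188 = 0.97491
EUR→DKK→MXN→EUR: 7.648 × 2.38 × 0.05332 = 0.97054
Maximum is EUR→USD→HKD→EUR at 1.0744; arbitrage exists.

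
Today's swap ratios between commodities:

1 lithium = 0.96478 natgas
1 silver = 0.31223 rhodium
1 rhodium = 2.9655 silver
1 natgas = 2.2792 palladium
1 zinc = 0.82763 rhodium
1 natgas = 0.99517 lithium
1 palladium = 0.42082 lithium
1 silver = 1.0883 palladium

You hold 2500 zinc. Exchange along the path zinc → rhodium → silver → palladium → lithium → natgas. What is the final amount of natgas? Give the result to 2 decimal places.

2500 zinc × 0.82763 = 2069.075 rhodium
2069.075 rhodium × 2.9655 = 6135.8419125 silver
6135.8419125 silver × 1.0883 = 6677.63675337375 palladium
6677.63675337375 palladium × 0.42082 = 2810.083098554741475 lithium
2810.083098554741475 lithium × 0.96478 = 2711.1119718236434802505 natgas

2711.11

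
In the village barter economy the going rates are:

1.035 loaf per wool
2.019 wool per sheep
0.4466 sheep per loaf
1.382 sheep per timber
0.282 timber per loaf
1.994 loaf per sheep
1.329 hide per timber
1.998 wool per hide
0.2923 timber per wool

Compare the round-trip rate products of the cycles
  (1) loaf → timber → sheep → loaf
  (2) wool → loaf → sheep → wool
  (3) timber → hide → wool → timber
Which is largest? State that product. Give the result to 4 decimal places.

(1) 0.282 × 1.382 × 1.994 = 0.77711
(2) 1.035 × 0.4466 × 2.019 = 0.93324
(3) 1.329 × 1.998 × 0.2923 = 0.77616
Highest is cycle (2) at 0.9332 (≤1, no arbitrage).

0.9332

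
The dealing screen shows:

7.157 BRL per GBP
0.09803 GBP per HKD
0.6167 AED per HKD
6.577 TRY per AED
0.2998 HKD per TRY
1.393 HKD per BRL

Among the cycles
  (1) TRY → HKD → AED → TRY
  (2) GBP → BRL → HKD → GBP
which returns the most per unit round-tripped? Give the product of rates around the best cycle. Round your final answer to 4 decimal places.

1.2160

(1) 0.2998 × 0.6167 × 6.577 = 1.21600
(2) 7.157 × 1.393 × 0.09803 = 0.97733
Highest is cycle (1) at 1.2160 (>1, arbitrage).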